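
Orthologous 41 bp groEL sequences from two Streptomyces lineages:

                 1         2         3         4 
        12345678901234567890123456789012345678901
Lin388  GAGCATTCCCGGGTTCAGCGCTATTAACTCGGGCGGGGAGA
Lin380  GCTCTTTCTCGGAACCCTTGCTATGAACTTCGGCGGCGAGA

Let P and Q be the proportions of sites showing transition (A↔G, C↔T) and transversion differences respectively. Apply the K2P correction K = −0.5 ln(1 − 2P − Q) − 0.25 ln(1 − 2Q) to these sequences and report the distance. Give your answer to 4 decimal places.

0.4558

Mismatches occur at site 2 (A↔C, transversion), site 3 (G↔T, transversion), site 5 (A↔T, transversion), site 9 (C↔T, transition), site 13 (G↔A, transition), site 14 (T↔A, transversion), site 15 (T↔C, transition), site 17 (A↔C, transversion), site 18 (G↔T, transversion), site 19 (C↔T, transition), site 25 (T↔G, transversion), site 30 (C↔T, transition), site 31 (G↔C, transversion), site 37 (G↔C, transversion).
Of the 14 differences, 5 transitions and 9 transversions over 41 sites: P = 5/41 = 0.121951, Q = 9/41 = 0.219512.
d = −0.5·ln(0.536586) − 0.25·ln(0.560976) = −0.5·(-0.622528) − 0.25·(-0.578077) = 0.4558.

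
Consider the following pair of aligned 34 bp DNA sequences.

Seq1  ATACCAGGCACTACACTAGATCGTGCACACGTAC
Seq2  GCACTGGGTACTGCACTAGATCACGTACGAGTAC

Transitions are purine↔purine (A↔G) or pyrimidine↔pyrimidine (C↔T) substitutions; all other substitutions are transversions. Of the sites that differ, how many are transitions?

Mismatches occur at site 1 (A→G, transition), site 2 (T→C, transition), site 5 (C→T, transition), site 6 (A→G, transition), site 9 (C→T, transition), site 13 (A→G, transition), site 23 (G→A, transition), site 24 (T→C, transition), site 26 (C→T, transition), site 29 (A→G, transition), site 30 (C→A, transversion).
Of the 11 differences, 10 transitions and 1 transversion, so the answer is 10.

10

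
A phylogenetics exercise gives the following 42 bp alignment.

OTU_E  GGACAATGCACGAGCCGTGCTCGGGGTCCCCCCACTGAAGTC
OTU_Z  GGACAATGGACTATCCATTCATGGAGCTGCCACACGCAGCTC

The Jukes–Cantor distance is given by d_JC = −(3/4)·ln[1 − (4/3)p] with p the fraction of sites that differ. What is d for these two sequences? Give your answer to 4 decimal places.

0.5319

The sequences differ at positions 9 (C/G), 12 (G/T), 14 (G/T), 17 (G/A), 19 (G/T), 21 (T/A), 22 (C/T), 25 (G/A), 27 (T/C), 28 (C/T), 29 (C/G), 32 (C/A), 36 (T/G), 37 (G/C), 39 (A/G), 40 (G/C).
p = 16/42 = 0.380952.
d = −0.75 · ln(1 − (4/3)·0.380952) = −0.75 · ln(0.492064) = −0.75 · (-0.709146) = 0.5319.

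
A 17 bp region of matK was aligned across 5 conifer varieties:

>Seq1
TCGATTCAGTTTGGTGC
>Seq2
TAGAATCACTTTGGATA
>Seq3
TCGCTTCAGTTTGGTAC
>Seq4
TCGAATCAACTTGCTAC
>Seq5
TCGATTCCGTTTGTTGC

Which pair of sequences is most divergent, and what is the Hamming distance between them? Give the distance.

Pairwise Hamming distances:
  Seq1 vs Seq2: 6
  Seq1 vs Seq3: 2
  Seq1 vs Seq4: 5
  Seq1 vs Seq5: 2
  Seq2 vs Seq3: 7
  Seq2 vs Seq4: 7
  Seq2 vs Seq5: 8
  Seq3 vs Seq4: 5
  Seq3 vs Seq5: 4
  Seq4 vs Seq5: 6
The largest is 8, between Seq2 and Seq5.

8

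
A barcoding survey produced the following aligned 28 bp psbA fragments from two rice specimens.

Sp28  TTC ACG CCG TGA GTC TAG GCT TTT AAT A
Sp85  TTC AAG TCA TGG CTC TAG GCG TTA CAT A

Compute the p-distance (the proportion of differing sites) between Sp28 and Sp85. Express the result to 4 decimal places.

0.2857

The sequences differ at positions 5 (C/A), 7 (C/T), 9 (G/A), 12 (A/G), 13 (G/C), 21 (T/G), 24 (T/A), 25 (A/C).
There are 8 differences over 28 sites, so p = 8/28 = 0.2857.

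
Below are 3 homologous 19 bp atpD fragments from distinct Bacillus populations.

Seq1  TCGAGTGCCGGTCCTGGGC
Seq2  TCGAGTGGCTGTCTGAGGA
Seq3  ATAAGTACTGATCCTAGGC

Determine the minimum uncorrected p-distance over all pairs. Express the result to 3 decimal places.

0.316

Pairwise Hamming distances:
  Seq1 vs Seq2: 6
  Seq1 vs Seq3: 7
  Seq2 vs Seq3: 11
The smallest is 6 mismatches, between Seq1 and Seq2; p = 6/19 = 0.316.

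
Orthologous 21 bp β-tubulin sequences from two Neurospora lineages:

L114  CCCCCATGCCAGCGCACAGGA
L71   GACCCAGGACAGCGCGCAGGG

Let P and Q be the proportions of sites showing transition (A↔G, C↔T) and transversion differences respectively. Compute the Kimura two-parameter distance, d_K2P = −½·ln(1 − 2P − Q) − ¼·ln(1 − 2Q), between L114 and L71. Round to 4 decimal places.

0.3597

Differing sites — 1:C/G (Tv); 2:C/A (Tv); 7:T/G (Tv); 9:C/A (Tv); 16:A/G (Ti); 21:A/G (Ti).
Of the 6 differences, 2 transitions and 4 transversions over 21 sites: P = 2/21 = 0.095238, Q = 4/21 = 0.190476.
d = −0.5·ln(0.619048) − 0.25·ln(0.619048) = −0.5·(-0.479572) − 0.25·(-0.479572) = 0.3597.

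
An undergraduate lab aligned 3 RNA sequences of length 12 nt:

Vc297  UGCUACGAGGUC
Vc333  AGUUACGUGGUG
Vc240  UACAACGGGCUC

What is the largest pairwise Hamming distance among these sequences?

7

Pairwise Hamming distances:
  Vc297 vs Vc333: 4
  Vc297 vs Vc240: 4
  Vc333 vs Vc240: 7
The largest is 7, between Vc333 and Vc240.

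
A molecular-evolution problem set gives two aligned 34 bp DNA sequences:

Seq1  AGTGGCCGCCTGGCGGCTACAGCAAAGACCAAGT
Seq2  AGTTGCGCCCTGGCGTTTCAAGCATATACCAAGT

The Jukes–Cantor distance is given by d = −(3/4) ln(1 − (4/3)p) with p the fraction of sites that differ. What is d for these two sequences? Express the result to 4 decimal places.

Differing sites — 4:G/T; 7:C/G; 8:G/C; 16:G/T; 17:C/T; 19:A/C; 20:C/A; 25:A/T; 27:G/T.
p = 9/34 = 0.264706.
d = −0.75 · ln(1 − (4/3)·0.264706) = −0.75 · ln(0.647059) = −0.75 · (-0.435318) = 0.3265.

0.3265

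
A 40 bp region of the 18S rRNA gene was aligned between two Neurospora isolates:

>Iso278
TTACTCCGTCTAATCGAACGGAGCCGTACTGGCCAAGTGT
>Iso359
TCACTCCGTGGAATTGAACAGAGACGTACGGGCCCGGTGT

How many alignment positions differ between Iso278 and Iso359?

9

The sequences differ at positions 2 (T/C), 10 (C/G), 11 (T/G), 15 (C/T), 20 (G/A), 24 (C/A), 30 (T/G), 35 (A/C), 36 (A/G).
That gives 9 mismatches out of 40 aligned sites, so the Hamming distance is 9.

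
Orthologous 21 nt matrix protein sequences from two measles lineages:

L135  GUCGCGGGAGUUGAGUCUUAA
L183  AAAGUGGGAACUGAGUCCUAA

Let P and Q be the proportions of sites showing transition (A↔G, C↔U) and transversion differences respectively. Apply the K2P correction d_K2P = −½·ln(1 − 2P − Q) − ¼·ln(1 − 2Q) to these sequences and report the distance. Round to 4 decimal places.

Differing sites — 1:G/A (Ti); 2:U/A (Tv); 3:C/A (Tv); 5:C/U (Ti); 10:G/A (Ti); 11:U/C (Ti); 18:U/C (Ti).
Of the 7 differences, 5 transitions and 2 transversions over 21 sites: P = 5/21 = 0.238095, Q = 2/21 = 0.095238.
d = −0.5·ln(0.428572) − 0.25·ln(0.809524) = −0.5·(-0.847297) − 0.25·(-0.211309) = 0.4765.

0.4765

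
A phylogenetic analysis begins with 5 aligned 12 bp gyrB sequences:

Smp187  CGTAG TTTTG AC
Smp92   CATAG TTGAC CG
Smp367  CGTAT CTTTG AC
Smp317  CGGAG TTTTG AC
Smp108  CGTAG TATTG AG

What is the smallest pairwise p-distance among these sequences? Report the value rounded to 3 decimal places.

0.083

Pairwise Hamming distances:
  Smp187 vs Smp92: 6
  Smp187 vs Smp367: 2
  Smp187 vs Smp317: 1
  Smp187 vs Smp108: 2
  Smp92 vs Smp367: 8
  Smp92 vs Smp317: 7
  Smp92 vs Smp108: 6
  Smp367 vs Smp317: 3
  Smp367 vs Smp108: 4
  Smp317 vs Smp108: 3
The smallest is 1 mismatch, between Smp187 and Smp317; p = 1/12 = 0.083.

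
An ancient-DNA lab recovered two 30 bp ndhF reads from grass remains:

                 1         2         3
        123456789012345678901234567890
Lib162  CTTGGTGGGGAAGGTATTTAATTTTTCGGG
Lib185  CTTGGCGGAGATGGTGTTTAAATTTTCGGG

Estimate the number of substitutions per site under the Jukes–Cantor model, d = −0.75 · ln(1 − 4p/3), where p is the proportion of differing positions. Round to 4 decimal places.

0.1885

The sequences differ at positions 6 (T/C), 9 (G/A), 12 (A/T), 16 (A/G), 22 (T/A).
p = 5/30 = 0.166667.
d = −0.75 · ln(1 − (4/3)·0.166667) = −0.75 · ln(0.777777) = −0.75 · (-0.251315) = 0.1885.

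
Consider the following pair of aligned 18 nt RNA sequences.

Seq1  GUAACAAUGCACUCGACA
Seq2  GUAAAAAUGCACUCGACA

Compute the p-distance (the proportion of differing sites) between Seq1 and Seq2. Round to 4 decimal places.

0.0556

Differing sites — 5:C/A.
There are 1 differences over 18 sites, so p = 1/18 = 0.0556.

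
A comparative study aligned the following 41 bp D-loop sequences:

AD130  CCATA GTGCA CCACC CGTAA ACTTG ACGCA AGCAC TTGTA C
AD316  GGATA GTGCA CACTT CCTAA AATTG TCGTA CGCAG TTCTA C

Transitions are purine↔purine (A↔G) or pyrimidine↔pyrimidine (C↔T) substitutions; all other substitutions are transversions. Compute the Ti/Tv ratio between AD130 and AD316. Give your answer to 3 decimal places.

0.300

Mismatches occur at site 1 (C/G, transversion), site 2 (C/G, transversion), site 12 (C/A, transversion), site 13 (A/C, transversion), site 14 (C/T, transition), site 15 (C/T, transition), site 17 (G/C, transversion), site 22 (C/A, transversion), site 26 (A/T, transversion), site 29 (C/T, transition), site 31 (A/C, transversion), site 35 (C/G, transversion), site 38 (G/C, transversion).
Of the 13 differences, 3 transitions and 10 transversions, so Ti/Tv = 3/10 = 0.300.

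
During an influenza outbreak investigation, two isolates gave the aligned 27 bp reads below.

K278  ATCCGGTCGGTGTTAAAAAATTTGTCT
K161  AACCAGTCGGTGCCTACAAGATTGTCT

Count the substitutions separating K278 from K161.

8

The sequences differ at positions 2 (T/A), 5 (G/A), 13 (T/C), 14 (T/C), 15 (A/T), 17 (A/C), 20 (A/G), 21 (T/A).
That gives 8 mismatches out of 27 aligned sites, so the Hamming distance is 8.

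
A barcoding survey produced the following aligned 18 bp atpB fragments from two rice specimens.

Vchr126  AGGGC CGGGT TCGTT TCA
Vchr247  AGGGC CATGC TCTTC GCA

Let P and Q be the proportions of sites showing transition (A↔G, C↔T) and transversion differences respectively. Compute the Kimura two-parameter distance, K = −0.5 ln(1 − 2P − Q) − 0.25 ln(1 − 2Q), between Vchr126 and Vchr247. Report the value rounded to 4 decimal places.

Mismatches occur at site 7 (G→A, transition), site 8 (G→T, transversion), site 10 (T→C, transition), site 13 (G→T, transversion), site 15 (T→C, transition), site 16 (T→G, transversion).
Of the 6 differences, 3 transitions and 3 transversions over 18 sites: P = 3/18 = 0.166667, Q = 3/18 = 0.166667.
d = −0.5·ln(0.499999) − 0.25·ln(0.666666) = −0.5·(-0.693149) − 0.25·(-0.405466) = 0.4479.

0.4479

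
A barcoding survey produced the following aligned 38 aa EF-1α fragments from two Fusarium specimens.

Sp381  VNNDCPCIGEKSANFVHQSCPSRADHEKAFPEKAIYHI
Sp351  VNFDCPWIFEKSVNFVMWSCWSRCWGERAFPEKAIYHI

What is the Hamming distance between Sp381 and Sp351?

Differing sites — 3:N/F; 7:C/W; 9:G/F; 13:A/V; 17:H/M; 18:Q/W; 21:P/W; 24:A/C; 25:D/W; 26:H/G; 28:K/R.
That gives 11 mismatches out of 38 aligned sites, so the Hamming distance is 11.

11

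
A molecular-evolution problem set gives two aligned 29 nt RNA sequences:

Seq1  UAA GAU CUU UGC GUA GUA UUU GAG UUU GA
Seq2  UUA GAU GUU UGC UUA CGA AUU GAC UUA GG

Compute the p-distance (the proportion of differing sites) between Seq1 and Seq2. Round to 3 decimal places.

Differing sites — 2:A/U; 7:C/G; 13:G/U; 16:G/C; 17:U/G; 19:U/A; 24:G/C; 27:U/A; 29:A/G.
There are 9 differences over 29 sites, so p = 9/29 = 0.310.

0.310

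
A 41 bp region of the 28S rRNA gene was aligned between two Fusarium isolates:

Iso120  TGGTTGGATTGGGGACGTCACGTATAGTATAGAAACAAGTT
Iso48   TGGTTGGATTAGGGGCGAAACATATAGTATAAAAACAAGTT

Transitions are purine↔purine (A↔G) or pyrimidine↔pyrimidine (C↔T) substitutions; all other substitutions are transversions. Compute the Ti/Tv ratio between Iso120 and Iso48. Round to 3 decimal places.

Differing sites — 11:G/A (Ti); 15:A/G (Ti); 18:T/A (Tv); 19:C/A (Tv); 22:G/A (Ti); 32:G/A (Ti).
Of the 6 differences, 4 transitions and 2 transversions, so Ti/Tv = 4/2 = 2.000.

2.000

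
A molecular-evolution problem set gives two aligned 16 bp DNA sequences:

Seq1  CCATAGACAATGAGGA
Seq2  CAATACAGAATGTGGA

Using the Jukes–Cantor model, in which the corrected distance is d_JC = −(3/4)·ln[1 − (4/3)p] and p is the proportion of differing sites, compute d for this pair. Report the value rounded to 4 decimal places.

Differing sites — 2:C/A; 6:G/C; 8:C/G; 13:A/T.
p = 4/16 = 0.250000.
d = −0.75 · ln(1 − (4/3)·0.250000) = −0.75 · ln(0.666667) = −0.75 · (-0.405465) = 0.3041.

0.3041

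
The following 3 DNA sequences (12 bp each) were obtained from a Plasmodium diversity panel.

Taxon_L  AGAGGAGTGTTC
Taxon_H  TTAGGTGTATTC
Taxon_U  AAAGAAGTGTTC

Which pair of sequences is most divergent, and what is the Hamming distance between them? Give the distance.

Pairwise Hamming distances:
  Taxon_L vs Taxon_H: 4
  Taxon_L vs Taxon_U: 2
  Taxon_H vs Taxon_U: 5
The largest is 5, between Taxon_H and Taxon_U.

5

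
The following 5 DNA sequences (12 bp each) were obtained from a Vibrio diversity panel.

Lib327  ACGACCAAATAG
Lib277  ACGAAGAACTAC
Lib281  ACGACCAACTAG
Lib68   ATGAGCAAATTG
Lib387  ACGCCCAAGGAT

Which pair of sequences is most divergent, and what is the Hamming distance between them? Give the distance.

7

Pairwise Hamming distances:
  Lib327 vs Lib277: 4
  Lib327 vs Lib281: 1
  Lib327 vs Lib68: 3
  Lib327 vs Lib387: 4
  Lib277 vs Lib281: 3
  Lib277 vs Lib68: 6
  Lib277 vs Lib387: 6
  Lib281 vs Lib68: 4
  Lib281 vs Lib387: 4
  Lib68 vs Lib387: 7
The largest is 7, between Lib68 and Lib387.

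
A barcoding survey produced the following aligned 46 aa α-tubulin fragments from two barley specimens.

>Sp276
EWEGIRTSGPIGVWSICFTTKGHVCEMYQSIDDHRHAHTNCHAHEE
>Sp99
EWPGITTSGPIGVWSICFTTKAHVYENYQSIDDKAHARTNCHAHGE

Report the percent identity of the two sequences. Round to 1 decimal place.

Mismatches occur at site 3 (E↔P), site 6 (R↔T), site 22 (G↔A), site 25 (C↔Y), site 27 (M↔N), site 34 (H↔K), site 35 (R↔A), site 38 (H↔R), site 45 (E↔G).
37 of the 46 sites match, so the percent identity is 37/46 × 100 = 80.4%.

80.4%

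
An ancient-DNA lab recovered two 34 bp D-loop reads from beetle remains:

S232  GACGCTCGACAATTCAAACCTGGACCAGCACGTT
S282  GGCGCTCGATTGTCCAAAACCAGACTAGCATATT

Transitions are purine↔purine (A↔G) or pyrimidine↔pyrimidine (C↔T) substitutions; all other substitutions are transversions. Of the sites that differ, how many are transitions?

9

Mismatches occur at site 2 (A→G, transition), site 10 (C→T, transition), site 11 (A→T, transversion), site 12 (A→G, transition), site 14 (T→C, transition), site 19 (C→A, transversion), site 21 (T→C, transition), site 22 (G→A, transition), site 26 (C→T, transition), site 31 (C→T, transition), site 32 (G→A, transition).
Of the 11 differences, 9 transitions and 2 transversions, so the answer is 9.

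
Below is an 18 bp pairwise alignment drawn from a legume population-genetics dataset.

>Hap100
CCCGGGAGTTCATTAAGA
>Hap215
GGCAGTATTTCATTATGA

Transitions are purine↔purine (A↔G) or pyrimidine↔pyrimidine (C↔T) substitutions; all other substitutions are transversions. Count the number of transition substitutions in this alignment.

Differing sites — 1:C/G (Tv); 2:C/G (Tv); 4:G/A (Ti); 6:G/T (Tv); 8:G/T (Tv); 16:A/T (Tv).
Of the 6 differences, 1 transition and 5 transversions, so the answer is 1.

1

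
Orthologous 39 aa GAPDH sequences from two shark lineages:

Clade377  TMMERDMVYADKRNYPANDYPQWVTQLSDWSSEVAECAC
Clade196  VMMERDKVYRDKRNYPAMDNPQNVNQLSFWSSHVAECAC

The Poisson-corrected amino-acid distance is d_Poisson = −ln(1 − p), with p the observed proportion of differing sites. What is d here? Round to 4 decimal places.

0.2624

Mismatches occur at site 1 (T→V), site 7 (M→K), site 10 (A→R), site 18 (N→M), site 20 (Y→N), site 23 (W→N), site 25 (T→N), site 29 (D→F), site 33 (E→H).
p = 9/39 = 0.230769.
d = −ln(1 − 0.230769) = −ln(0.769231) = 0.2624.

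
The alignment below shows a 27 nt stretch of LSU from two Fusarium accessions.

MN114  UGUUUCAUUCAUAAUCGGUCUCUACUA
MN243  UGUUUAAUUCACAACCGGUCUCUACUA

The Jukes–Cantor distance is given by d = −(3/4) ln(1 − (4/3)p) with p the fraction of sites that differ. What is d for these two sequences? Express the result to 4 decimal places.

The sequences differ at positions 6 (C/A), 12 (U/C), 15 (U/C).
p = 3/27 = 0.111111.
d = −0.75 · ln(1 − (4/3)·0.111111) = −0.75 · ln(0.851852) = −0.75 · (-0.160342) = 0.1203.

0.1203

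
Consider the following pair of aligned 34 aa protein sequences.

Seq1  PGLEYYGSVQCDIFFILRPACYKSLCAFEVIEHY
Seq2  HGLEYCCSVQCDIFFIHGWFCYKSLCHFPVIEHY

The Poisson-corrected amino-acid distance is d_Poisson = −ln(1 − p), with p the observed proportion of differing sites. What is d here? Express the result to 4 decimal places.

0.3075

Differing sites — 1:P/H; 6:Y/C; 7:G/C; 17:L/H; 18:R/G; 19:P/W; 20:A/F; 27:A/H; 29:E/P.
p = 9/34 = 0.264706.
d = −ln(1 − 0.264706) = −ln(0.735294) = 0.3075.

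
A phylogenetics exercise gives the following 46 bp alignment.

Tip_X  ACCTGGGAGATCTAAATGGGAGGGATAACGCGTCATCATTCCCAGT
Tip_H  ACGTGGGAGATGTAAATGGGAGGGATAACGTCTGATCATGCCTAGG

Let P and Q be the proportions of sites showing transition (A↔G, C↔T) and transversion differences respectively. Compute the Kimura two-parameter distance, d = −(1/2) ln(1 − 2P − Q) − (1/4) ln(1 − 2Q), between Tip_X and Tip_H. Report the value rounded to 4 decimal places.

0.1981

Mismatches occur at site 3 (C→G, transversion), site 12 (C→G, transversion), site 31 (C→T, transition), site 32 (G→C, transversion), site 34 (C→G, transversion), site 40 (T→G, transversion), site 43 (C→T, transition), site 46 (T→G, transversion).
Of the 8 differences, 2 transitions and 6 transversions over 46 sites: P = 2/46 = 0.043478, Q = 6/46 = 0.130435.
d = −0.5·ln(0.782609) − 0.25·ln(0.739130) = −0.5·(-0.245122) − 0.25·(-0.302281) = 0.1981.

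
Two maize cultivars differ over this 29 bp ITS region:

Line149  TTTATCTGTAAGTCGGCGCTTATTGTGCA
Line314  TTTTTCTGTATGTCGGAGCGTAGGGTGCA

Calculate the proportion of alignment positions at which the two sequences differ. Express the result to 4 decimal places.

0.2069

The sequences differ at positions 4 (A/T), 11 (A/T), 17 (C/A), 20 (T/G), 23 (T/G), 24 (T/G).
There are 6 differences over 29 sites, so p = 6/29 = 0.2069.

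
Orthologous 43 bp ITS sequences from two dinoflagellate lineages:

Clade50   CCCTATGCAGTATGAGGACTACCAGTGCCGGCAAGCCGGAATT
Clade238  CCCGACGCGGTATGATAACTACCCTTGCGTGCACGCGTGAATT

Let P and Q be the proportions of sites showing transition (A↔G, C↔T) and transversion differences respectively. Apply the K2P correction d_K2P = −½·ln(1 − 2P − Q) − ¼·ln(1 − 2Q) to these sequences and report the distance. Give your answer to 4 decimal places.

0.3501

The sequences differ at positions 4 (T/G, transversion), 6 (T/C, transition), 9 (A/G, transition), 16 (G/T, transversion), 17 (G/A, transition), 24 (A/C, transversion), 25 (G/T, transversion), 29 (C/G, transversion), 30 (G/T, transversion), 34 (A/C, transversion), 37 (C/G, transversion), 38 (G/T, transversion).
Of the 12 differences, 3 transitions and 9 transversions over 43 sites: P = 3/43 = 0.069767, Q = 9/43 = 0.209302.
d = −0.5·ln(0.651164) − 0.25·ln(0.581396) = −0.5·(-0.428994) − 0.25·(-0.542323) = 0.3501.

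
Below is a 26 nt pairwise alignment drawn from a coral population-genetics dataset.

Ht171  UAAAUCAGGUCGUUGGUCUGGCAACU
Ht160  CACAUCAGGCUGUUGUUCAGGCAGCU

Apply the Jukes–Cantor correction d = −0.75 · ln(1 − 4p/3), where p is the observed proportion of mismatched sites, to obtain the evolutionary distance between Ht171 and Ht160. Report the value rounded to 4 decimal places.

The sequences differ at positions 1 (U/C), 3 (A/C), 10 (U/C), 11 (C/U), 16 (G/U), 19 (U/A), 24 (A/G).
p = 7/26 = 0.269231.
d = −0.75 · ln(1 − (4/3)·0.269231) = −0.75 · ln(0.641025) = −0.75 · (-0.444687) = 0.3335.

0.3335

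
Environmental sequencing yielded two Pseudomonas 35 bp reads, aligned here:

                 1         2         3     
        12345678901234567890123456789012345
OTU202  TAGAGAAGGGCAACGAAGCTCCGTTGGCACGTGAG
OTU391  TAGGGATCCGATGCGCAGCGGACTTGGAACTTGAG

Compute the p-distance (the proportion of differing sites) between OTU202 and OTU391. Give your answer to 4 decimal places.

0.4000

Mismatches occur at site 4 (A↔G), site 7 (A↔T), site 8 (G↔C), site 9 (G↔C), site 11 (C↔A), site 12 (A↔T), site 13 (A↔G), site 16 (A↔C), site 20 (T↔G), site 21 (C↔G), site 22 (C↔A), site 23 (G↔C), site 28 (C↔A), site 31 (G↔T).
There are 14 differences over 35 sites, so p = 14/35 = 0.4000.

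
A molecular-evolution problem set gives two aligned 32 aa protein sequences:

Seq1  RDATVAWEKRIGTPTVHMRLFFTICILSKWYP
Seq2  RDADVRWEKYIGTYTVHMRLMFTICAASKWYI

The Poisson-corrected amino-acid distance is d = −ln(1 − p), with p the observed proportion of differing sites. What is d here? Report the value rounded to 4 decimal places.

0.2877

Mismatches occur at site 4 (T/D), site 6 (A/R), site 10 (R/Y), site 14 (P/Y), site 21 (F/M), site 26 (I/A), site 27 (L/A), site 32 (P/I).
p = 8/32 = 0.250000.
d = −ln(1 − 0.250000) = −ln(0.750000) = 0.2877.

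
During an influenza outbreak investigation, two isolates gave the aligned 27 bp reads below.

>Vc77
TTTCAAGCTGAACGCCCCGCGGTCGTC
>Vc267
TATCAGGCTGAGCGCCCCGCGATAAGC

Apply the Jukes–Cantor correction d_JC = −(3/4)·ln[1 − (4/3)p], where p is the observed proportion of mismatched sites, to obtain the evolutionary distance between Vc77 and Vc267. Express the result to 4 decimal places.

0.3181

The sequences differ at positions 2 (T/A), 6 (A/G), 12 (A/G), 22 (G/A), 24 (C/A), 25 (G/A), 26 (T/G).
p = 7/27 = 0.259259.
d = −0.75 · ln(1 − (4/3)·0.259259) = −0.75 · ln(0.654321) = −0.75 · (-0.424157) = 0.3181.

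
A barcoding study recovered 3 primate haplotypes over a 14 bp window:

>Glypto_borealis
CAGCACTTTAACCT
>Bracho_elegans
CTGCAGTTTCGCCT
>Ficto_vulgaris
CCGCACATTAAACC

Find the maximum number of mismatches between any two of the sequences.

Pairwise Hamming distances:
  Glypto_borealis vs Bracho_elegans: 4
  Glypto_borealis vs Ficto_vulgaris: 4
  Bracho_elegans vs Ficto_vulgaris: 7
The largest is 7, between Bracho_elegans and Ficto_vulgaris.

7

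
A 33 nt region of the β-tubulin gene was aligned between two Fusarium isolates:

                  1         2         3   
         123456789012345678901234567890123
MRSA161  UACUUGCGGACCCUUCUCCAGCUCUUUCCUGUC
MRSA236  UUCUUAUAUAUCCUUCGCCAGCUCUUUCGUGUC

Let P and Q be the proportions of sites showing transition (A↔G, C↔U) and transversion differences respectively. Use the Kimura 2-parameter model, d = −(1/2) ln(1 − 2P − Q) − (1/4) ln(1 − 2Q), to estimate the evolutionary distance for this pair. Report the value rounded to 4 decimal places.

Differing sites — 2:A/U (Tv); 6:G/A (Ti); 7:C/U (Ti); 8:G/A (Ti); 9:G/U (Tv); 11:C/U (Ti); 17:U/G (Tv); 29:C/G (Tv).
Of the 8 differences, 4 transitions and 4 transversions over 33 sites: P = 4/33 = 0.121212, Q = 4/33 = 0.121212.
d = −0.5·ln(0.636364) − 0.25·ln(0.757576) = −0.5·(-0.451985) − 0.25·(-0.277631) = 0.2954.

0.2954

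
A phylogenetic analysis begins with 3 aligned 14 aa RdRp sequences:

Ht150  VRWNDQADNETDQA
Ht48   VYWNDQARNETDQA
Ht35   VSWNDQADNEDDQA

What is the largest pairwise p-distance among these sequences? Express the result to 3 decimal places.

0.214

Pairwise Hamming distances:
  Ht150 vs Ht48: 2
  Ht150 vs Ht35: 2
  Ht48 vs Ht35: 3
The largest is 3 mismatches, between Ht48 and Ht35; p = 3/14 = 0.214.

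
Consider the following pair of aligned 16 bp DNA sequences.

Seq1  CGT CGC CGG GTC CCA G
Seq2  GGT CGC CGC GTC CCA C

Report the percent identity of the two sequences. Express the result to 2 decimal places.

81.25%

Mismatches occur at site 1 (C/G), site 9 (G/C), site 16 (G/C).
13 of the 16 sites match, so the percent identity is 13/16 × 100 = 81.25%.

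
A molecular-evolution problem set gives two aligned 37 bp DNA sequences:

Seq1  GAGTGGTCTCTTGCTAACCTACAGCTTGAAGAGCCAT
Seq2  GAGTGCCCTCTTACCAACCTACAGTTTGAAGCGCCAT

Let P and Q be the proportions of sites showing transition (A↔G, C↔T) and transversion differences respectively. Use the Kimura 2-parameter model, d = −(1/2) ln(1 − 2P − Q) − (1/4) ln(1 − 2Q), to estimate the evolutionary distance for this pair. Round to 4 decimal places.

0.1861

The sequences differ at positions 6 (G/C, transversion), 7 (T/C, transition), 13 (G/A, transition), 15 (T/C, transition), 25 (C/T, transition), 32 (A/C, transversion).
Of the 6 differences, 4 transitions and 2 transversions over 37 sites: P = 4/37 = 0.108108, Q = 2/37 = 0.054054.
d = −0.5·ln(0.729730) − 0.25·ln(0.891892) = −0.5·(-0.315081) − 0.25·(-0.114410) = 0.1861.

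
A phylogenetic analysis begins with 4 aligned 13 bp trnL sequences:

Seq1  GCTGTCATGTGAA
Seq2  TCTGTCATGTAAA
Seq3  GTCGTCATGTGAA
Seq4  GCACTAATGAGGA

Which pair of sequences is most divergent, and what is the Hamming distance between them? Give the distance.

Pairwise Hamming distances:
  Seq1 vs Seq2: 2
  Seq1 vs Seq3: 2
  Seq1 vs Seq4: 5
  Seq2 vs Seq3: 4
  Seq2 vs Seq4: 7
  Seq3 vs Seq4: 6
The largest is 7, between Seq2 and Seq4.

7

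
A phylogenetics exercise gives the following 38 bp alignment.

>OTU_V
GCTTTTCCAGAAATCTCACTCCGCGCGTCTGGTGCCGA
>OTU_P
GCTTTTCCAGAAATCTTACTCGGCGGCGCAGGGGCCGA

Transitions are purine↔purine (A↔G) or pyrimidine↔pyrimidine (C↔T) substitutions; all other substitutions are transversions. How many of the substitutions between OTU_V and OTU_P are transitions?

1

The sequences differ at positions 17 (C/T, transition), 22 (C/G, transversion), 26 (C/G, transversion), 27 (G/C, transversion), 28 (T/G, transversion), 30 (T/A, transversion), 33 (T/G, transversion).
Of the 7 differences, 1 transition and 6 transversions, so the answer is 1.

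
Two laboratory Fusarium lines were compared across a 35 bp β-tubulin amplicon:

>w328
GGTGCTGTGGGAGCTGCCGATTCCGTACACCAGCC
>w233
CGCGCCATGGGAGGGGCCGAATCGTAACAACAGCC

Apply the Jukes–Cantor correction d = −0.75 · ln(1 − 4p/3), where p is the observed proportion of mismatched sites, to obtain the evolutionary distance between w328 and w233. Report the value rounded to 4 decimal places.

Differing sites — 1:G/C; 3:T/C; 6:T/C; 7:G/A; 14:C/G; 15:T/G; 21:T/A; 24:C/G; 25:G/T; 26:T/A; 30:C/A.
p = 11/35 = 0.314286.
d = −0.75 · ln(1 − (4/3)·0.314286) = −0.75 · ln(0.580952) = −0.75 · (-0.543087) = 0.4073.

0.4073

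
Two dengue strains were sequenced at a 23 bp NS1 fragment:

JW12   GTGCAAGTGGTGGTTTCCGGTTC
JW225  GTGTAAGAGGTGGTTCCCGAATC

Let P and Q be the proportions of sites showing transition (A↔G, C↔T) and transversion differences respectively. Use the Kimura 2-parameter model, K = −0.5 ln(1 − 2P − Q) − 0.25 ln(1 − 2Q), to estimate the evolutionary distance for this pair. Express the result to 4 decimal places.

Mismatches occur at site 4 (C/T, transition), site 8 (T/A, transversion), site 16 (T/C, transition), site 20 (G/A, transition), site 21 (T/A, transversion).
Of the 5 differences, 3 transitions and 2 transversions over 23 sites: P = 3/23 = 0.130435, Q = 2/23 = 0.086957.
d = −0.5·ln(0.652173) − 0.25·ln(0.826086) = −0.5·(-0.427445) − 0.25·(-0.191056) = 0.2615.

0.2615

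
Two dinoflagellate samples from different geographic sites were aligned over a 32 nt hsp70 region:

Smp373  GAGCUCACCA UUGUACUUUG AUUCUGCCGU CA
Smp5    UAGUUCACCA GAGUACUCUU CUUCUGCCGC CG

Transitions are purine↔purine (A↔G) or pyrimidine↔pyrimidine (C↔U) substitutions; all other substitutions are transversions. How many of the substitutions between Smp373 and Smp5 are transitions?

4

Mismatches occur at site 1 (G↔U, transversion), site 4 (C↔U, transition), site 11 (U↔G, transversion), site 12 (U↔A, transversion), site 18 (U↔C, transition), site 20 (G↔U, transversion), site 21 (A↔C, transversion), site 30 (U↔C, transition), site 32 (A↔G, transition).
Of the 9 differences, 4 transitions and 5 transversions, so the answer is 4.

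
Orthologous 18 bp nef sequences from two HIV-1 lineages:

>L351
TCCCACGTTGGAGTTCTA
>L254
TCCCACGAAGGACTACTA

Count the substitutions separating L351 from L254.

The sequences differ at positions 8 (T/A), 9 (T/A), 13 (G/C), 15 (T/A).
That gives 4 mismatches out of 18 aligned sites, so the Hamming distance is 4.

4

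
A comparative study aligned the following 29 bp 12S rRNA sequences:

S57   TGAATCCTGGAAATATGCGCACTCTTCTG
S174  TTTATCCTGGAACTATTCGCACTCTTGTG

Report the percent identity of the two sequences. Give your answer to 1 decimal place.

82.8%

Differing sites — 2:G/T; 3:A/T; 13:A/C; 17:G/T; 27:C/G.
24 of the 29 sites match, so the percent identity is 24/29 × 100 = 82.8%.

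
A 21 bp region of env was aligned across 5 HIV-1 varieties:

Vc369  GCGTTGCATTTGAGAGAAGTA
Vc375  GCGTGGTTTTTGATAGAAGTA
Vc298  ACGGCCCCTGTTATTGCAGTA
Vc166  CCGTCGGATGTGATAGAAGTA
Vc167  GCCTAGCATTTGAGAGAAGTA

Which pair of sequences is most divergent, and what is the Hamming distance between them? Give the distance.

Pairwise Hamming distances:
  Vc369 vs Vc375: 4
  Vc369 vs Vc298: 10
  Vc369 vs Vc166: 5
  Vc369 vs Vc167: 2
  Vc375 vs Vc298: 10
  Vc375 vs Vc166: 5
  Vc375 vs Vc167: 5
  Vc298 vs Vc166: 8
  Vc298 vs Vc167: 11
  Vc166 vs Vc167: 6
The largest is 11, between Vc298 and Vc167.

11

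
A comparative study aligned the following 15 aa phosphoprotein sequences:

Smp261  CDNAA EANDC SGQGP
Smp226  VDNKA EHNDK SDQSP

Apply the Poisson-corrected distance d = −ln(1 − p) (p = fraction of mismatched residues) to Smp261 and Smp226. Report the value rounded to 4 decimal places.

The sequences differ at positions 1 (C/V), 4 (A/K), 7 (A/H), 10 (C/K), 12 (G/D), 14 (G/S).
p = 6/15 = 0.400000.
d = −ln(1 − 0.400000) = −ln(0.600000) = 0.5108.

0.5108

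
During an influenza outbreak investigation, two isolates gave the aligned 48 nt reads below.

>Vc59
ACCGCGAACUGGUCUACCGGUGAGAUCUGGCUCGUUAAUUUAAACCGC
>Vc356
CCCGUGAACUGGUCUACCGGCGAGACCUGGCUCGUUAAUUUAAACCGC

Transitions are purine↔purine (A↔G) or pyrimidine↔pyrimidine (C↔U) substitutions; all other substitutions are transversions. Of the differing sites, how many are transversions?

1

Mismatches occur at site 1 (A→C, transversion), site 5 (C→U, transition), site 21 (U→C, transition), site 26 (U→C, transition).
Of the 4 differences, 3 transitions and 1 transversion, so the answer is 1.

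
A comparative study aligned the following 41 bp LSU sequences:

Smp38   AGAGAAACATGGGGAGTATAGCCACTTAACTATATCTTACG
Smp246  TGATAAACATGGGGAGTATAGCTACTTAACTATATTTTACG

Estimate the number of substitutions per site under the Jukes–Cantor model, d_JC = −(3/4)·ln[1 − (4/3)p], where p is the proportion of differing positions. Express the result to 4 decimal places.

0.1045

Mismatches occur at site 1 (A→T), site 4 (G→T), site 23 (C→T), site 36 (C→T).
p = 4/41 = 0.097561.
d = −0.75 · ln(1 − (4/3)·0.097561) = −0.75 · ln(0.869919) = −0.75 · (-0.139355) = 0.1045.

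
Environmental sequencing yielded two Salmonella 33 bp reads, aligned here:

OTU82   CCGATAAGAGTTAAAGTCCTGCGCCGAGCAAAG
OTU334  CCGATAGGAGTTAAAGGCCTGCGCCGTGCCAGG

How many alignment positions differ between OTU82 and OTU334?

5

Mismatches occur at site 7 (A/G), site 17 (T/G), site 27 (A/T), site 30 (A/C), site 32 (A/G).
That gives 5 mismatches out of 33 aligned sites, so the Hamming distance is 5.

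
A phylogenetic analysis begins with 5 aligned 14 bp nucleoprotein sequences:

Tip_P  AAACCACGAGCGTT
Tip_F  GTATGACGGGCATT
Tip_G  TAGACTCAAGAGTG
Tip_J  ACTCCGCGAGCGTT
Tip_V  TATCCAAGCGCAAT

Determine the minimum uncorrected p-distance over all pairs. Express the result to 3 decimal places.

Pairwise Hamming distances:
  Tip_P vs Tip_F: 6
  Tip_P vs Tip_G: 7
  Tip_P vs Tip_J: 3
  Tip_P vs Tip_V: 6
  Tip_F vs Tip_G: 11
  Tip_F vs Tip_J: 8
  Tip_F vs Tip_V: 8
  Tip_G vs Tip_J: 8
  Tip_G vs Tip_V: 10
  Tip_J vs Tip_V: 7
The smallest is 3 mismatches, between Tip_P and Tip_J; p = 3/14 = 0.214.

0.214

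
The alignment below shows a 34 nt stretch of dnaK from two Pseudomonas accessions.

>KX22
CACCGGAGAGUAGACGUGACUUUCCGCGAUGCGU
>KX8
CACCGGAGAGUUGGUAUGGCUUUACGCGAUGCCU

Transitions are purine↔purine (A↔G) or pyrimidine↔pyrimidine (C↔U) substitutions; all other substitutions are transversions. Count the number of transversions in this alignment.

3

The sequences differ at positions 12 (A/U, transversion), 14 (A/G, transition), 15 (C/U, transition), 16 (G/A, transition), 19 (A/G, transition), 24 (C/A, transversion), 33 (G/C, transversion).
Of the 7 differences, 4 transitions and 3 transversions, so the answer is 3.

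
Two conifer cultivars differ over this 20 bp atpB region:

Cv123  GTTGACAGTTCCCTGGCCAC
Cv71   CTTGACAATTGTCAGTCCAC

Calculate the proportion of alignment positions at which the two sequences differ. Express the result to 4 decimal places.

0.3000

Mismatches occur at site 1 (G↔C), site 8 (G↔A), site 11 (C↔G), site 12 (C↔T), site 14 (T↔A), site 16 (G↔T).
There are 6 differences over 20 sites, so p = 6/20 = 0.3000.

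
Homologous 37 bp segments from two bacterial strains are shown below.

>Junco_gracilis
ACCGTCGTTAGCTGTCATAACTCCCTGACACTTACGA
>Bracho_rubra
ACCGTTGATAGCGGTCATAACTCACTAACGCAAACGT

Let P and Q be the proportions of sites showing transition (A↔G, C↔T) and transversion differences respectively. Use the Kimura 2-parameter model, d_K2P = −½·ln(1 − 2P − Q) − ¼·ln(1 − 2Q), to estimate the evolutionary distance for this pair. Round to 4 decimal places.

0.2940

The sequences differ at positions 6 (C/T, transition), 8 (T/A, transversion), 13 (T/G, transversion), 24 (C/A, transversion), 27 (G/A, transition), 30 (A/G, transition), 32 (T/A, transversion), 33 (T/A, transversion), 37 (A/T, transversion).
Of the 9 differences, 3 transitions and 6 transversions over 37 sites: P = 3/37 = 0.081081, Q = 6/37 = 0.162162.
d = −0.5·ln(0.675676) − 0.25·ln(0.675676) = −0.5·(-0.392042) − 0.25·(-0.392042) = 0.2940.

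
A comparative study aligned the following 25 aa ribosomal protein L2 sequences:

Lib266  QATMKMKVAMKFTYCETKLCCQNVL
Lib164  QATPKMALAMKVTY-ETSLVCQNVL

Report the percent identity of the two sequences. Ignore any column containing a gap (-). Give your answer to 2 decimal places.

75.00%

Excluding the 1 gap column leaves 24 comparable sites.
The sequences differ at positions 4 (M/P), 7 (K/A), 8 (V/L), 12 (F/V), 18 (K/S), 20 (C/V).
18 of the 24 comparable sites match, so the percent identity is 18/24 × 100 = 75.00%.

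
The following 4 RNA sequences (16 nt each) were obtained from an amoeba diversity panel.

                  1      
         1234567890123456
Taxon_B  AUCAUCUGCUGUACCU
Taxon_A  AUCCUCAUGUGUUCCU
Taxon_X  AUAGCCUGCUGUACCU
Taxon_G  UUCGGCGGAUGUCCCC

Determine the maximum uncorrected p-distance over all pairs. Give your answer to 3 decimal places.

0.500

Pairwise Hamming distances:
  Taxon_B vs Taxon_A: 5
  Taxon_B vs Taxon_X: 3
  Taxon_B vs Taxon_G: 7
  Taxon_A vs Taxon_X: 7
  Taxon_A vs Taxon_G: 8
  Taxon_X vs Taxon_G: 7
The largest is 8 mismatches, between Taxon_A and Taxon_G; p = 8/16 = 0.500.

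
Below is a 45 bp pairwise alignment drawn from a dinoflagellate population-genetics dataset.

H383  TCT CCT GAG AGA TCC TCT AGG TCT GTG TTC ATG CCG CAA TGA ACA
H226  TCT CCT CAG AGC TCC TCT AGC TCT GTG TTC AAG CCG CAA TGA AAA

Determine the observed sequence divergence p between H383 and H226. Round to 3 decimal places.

Mismatches occur at site 7 (G→C), site 12 (A→C), site 21 (G→C), site 32 (T→A), site 44 (C→A).
There are 5 differences over 45 sites, so p = 5/45 = 0.111.

0.111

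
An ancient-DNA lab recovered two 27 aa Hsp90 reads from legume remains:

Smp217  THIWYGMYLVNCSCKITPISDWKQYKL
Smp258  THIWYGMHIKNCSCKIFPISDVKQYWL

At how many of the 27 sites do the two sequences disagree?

6

Mismatches occur at site 8 (Y↔H), site 9 (L↔I), site 10 (V↔K), site 17 (T↔F), site 22 (W↔V), site 26 (K↔W).
That gives 6 mismatches out of 27 aligned sites, so the Hamming distance is 6.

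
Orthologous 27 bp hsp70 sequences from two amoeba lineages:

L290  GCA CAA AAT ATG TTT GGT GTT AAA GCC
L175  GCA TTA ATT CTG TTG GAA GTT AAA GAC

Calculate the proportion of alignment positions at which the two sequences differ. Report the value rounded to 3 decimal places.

Differing sites — 4:C/T; 5:A/T; 8:A/T; 10:A/C; 15:T/G; 17:G/A; 18:T/A; 26:C/A.
There are 8 differences over 27 sites, so p = 8/27 = 0.296.

0.296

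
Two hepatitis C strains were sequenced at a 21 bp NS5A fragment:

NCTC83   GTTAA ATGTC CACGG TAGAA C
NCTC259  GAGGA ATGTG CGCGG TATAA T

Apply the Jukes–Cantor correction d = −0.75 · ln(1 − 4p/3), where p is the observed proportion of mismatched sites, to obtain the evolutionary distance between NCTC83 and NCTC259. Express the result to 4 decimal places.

Mismatches occur at site 2 (T→A), site 3 (T→G), site 4 (A→G), site 10 (C→G), site 12 (A→G), site 18 (G→T), site 21 (C→T).
p = 7/21 = 0.333333.
d = −0.75 · ln(1 − (4/3)·0.333333) = −0.75 · ln(0.555556) = −0.75 · (-0.587786) = 0.4408.

0.4408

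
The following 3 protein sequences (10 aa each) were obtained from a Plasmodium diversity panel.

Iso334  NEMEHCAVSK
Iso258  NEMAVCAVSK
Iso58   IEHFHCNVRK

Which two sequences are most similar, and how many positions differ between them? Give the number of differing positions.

Pairwise Hamming distances:
  Iso334 vs Iso258: 2
  Iso334 vs Iso58: 5
  Iso258 vs Iso58: 6
The smallest is 2, between Iso334 and Iso258.

2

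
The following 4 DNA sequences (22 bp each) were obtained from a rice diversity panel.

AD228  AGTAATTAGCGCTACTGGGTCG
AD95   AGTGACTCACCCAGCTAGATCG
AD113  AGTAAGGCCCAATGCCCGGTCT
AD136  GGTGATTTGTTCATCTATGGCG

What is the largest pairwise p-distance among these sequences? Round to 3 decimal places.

0.727

Pairwise Hamming distances:
  AD228 vs AD95: 9
  AD228 vs AD113: 10
  AD228 vs AD136: 10
  AD95 vs AD113: 11
  AD95 vs AD136: 10
  AD113 vs AD136: 16
The largest is 16 mismatches, between AD113 and AD136; p = 16/22 = 0.727.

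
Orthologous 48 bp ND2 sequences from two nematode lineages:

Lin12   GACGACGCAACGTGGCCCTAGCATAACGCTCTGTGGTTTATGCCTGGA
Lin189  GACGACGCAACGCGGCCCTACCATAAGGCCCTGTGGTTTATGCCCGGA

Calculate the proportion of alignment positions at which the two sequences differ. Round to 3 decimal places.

Mismatches occur at site 13 (T/C), site 21 (G/C), site 27 (C/G), site 30 (T/C), site 45 (T/C).
There are 5 differences over 48 sites, so p = 5/48 = 0.104.

0.104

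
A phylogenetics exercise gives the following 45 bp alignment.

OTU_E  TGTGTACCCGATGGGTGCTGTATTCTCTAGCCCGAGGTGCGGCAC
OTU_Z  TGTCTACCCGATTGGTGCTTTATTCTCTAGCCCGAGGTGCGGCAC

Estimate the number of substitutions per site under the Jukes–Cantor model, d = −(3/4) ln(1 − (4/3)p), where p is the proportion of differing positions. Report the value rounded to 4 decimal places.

Mismatches occur at site 4 (G/C), site 13 (G/T), site 20 (G/T).
p = 3/45 = 0.066667.
d = −0.75 · ln(1 − (4/3)·0.066667) = −0.75 · ln(0.911111) = −0.75 · (-0.093091) = 0.0698.

0.0698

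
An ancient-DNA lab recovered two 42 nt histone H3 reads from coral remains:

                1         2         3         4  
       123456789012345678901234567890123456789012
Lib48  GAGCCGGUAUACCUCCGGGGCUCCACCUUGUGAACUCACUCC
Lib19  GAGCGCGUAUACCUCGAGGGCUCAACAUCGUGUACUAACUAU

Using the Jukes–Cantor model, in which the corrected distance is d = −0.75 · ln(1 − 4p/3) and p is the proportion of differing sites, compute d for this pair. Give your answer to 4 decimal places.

0.3222

Differing sites — 5:C/G; 6:G/C; 16:C/G; 17:G/A; 24:C/A; 27:C/A; 29:U/C; 33:A/U; 37:C/A; 41:C/A; 42:C/U.
p = 11/42 = 0.261905.
d = −0.75 · ln(1 − (4/3)·0.261905) = −0.75 · ln(0.650793) = −0.75 · (-0.429564) = 0.3222.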